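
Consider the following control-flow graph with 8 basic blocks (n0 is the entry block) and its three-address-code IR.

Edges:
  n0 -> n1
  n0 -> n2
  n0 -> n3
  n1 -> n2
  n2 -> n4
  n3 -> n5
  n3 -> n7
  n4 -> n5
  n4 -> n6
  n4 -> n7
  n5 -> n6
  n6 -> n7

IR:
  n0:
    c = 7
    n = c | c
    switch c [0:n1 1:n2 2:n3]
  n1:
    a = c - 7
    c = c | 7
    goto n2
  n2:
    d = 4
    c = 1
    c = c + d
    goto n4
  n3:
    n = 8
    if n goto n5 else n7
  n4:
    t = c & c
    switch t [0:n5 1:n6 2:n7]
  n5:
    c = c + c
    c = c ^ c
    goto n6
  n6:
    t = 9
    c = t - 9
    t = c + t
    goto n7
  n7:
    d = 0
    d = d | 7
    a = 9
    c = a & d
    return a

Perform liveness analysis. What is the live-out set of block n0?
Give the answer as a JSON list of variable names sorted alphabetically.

Answer: ["c"]

Derivation:
def/use:
  n0: {c,n} / ∅
  n1: {a,c} / {c}
  n2: {c,d} / ∅
  n3: {n} / ∅
  n4: {t} / {c}
  n5: {c} / {c}
  n6: {c,t} / ∅
  n7: {a,c,d} / ∅

Live sets:
  n0: in=∅ out={c}
  n1: in={c} out=∅
  n2: in=∅ out={c}
  n3: in={c} out={c}
  n4: in={c} out={c}
  n5: in={c} out=∅
  n6: in=∅ out=∅
  n7: in=∅ out=∅

live-out(n0) = ["c"]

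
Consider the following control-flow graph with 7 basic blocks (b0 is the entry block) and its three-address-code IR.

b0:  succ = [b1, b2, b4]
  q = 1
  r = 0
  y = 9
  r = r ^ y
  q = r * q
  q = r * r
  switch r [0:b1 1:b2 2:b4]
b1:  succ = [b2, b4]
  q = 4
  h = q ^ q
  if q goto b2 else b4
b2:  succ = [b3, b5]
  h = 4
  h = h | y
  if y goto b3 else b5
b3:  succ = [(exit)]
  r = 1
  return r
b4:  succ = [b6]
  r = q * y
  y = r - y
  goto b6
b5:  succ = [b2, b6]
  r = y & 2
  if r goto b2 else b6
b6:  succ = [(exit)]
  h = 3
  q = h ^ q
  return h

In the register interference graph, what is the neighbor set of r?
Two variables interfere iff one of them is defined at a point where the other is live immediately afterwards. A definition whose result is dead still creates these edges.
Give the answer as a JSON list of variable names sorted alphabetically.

def/use:
  b0: {q,r,y} / ∅
  b1: {h,q} / ∅
  b2: {h} / {y}
  b3: {r} / ∅
  b4: {r,y} / {q,y}
  b5: {r} / {y}
  b6: {h,q} / {q}

Liveness:
  live b0: ∅→{q,y}
  live b1: {y}→{q,y}
  live b2: {q,y}→{q,y}
  live b3: ∅→∅
  live b4: {q,y}→{q}
  live b5: {q,y}→{q,y}
  live b6: {q}→∅

Interference:
  h — {q,y}
  q — {h,r,y}
  r — {q,y}
  y — {h,q,r}

N(r) = ["q", "y"]

Answer: ["q", "y"]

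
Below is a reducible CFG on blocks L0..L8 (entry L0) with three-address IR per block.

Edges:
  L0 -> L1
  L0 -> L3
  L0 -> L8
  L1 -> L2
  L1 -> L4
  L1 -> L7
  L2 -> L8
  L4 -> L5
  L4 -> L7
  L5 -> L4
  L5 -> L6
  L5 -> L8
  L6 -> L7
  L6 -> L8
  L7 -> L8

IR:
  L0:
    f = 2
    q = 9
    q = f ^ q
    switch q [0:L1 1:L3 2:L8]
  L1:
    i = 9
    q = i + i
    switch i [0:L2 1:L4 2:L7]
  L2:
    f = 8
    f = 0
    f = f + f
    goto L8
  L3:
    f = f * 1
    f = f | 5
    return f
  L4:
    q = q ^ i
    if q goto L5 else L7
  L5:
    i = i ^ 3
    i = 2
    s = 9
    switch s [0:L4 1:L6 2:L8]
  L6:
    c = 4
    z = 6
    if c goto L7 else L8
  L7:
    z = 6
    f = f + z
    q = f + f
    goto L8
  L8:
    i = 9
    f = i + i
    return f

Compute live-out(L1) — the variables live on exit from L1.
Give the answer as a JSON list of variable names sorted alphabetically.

def/use:
  L0: def={f,q} ue=∅
  L1: def={i,q} ue=∅
  L2: def={f} ue=∅
  L3: def={f} ue={f}
  L4: def={q} ue={i,q}
  L5: def={i,s} ue={i}
  L6: def={c,z} ue=∅
  L7: def={f,q,z} ue={f}
  L8: def={f,i} ue=∅

Liveness:
  live L0: ∅→{f}
  live L1: {f}→{f,i,q}
  live L2: ∅→∅
  live L3: {f}→∅
  live L4: {f,i,q}→{f,i,q}
  live L5: {f,i,q}→{f,i,q}
  live L6: {f}→{f}
  live L7: {f}→∅
  live L8: ∅→∅

live-out(L1) = ["f", "i", "q"]

Answer: ["f", "i", "q"]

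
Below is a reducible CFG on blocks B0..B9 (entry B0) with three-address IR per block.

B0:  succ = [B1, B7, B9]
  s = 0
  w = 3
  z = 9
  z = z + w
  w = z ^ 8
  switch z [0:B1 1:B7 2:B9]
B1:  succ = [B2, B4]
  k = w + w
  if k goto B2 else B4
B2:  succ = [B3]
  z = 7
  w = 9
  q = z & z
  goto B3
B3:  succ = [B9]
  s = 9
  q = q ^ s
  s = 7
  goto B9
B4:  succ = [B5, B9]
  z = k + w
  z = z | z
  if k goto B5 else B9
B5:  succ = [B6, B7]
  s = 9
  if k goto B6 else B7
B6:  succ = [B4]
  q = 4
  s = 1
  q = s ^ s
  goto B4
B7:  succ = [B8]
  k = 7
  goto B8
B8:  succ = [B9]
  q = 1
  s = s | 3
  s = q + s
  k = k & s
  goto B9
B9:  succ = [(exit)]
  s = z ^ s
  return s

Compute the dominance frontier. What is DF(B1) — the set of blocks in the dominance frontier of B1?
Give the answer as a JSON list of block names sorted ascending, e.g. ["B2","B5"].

Answer: ["B7", "B9"]

Derivation:
idom tree: B1←B0 B2←B1 B3←B2 B4←B1 B5←B4 B6←B5 B7←B0 B8←B7 B9←B0
Dom∩ at merges:
  B4: preds {B1,B6}: {B0,B1} ∩ {B0,B1,B4,B5,B6} = {B0,B1}; idom=B1
  B7: preds {B0,B5}: {B0} ∩ {B0,B1,B4,B5} = {B0}; idom=B0
  B9: preds {B0,B3,B4,B8}: {B0} ∩ {B0,B1,B2,B3} ∩ {B0,B1,B4} ∩ {B0,B7,B8} = {B0}; idom=B0

DF walk-up:
  B4←B1: walk · to B1
  B4←B6: walk B6→B5→B4 to B1
  B7←B0: walk · to B0
  B7←B5: walk B5→B4→B1 to B0
  B9←B0: walk · to B0
  B9←B3: walk B3→B2→B1 to B0
  B9←B4: walk B4→B1 to B0
  B9←B8: walk B8→B7 to B0
  B0: DF=∅
  B1: DF={B7,B9}
  B2: DF={B9}
  B3: DF={B9}
  B4: DF={B4,B7,B9}
  B5: DF={B4,B7}
  B6: DF={B4}
  B7: DF={B9}
  B8: DF={B9}
  B9: DF=∅

DF(B1) = ["B7", "B9"]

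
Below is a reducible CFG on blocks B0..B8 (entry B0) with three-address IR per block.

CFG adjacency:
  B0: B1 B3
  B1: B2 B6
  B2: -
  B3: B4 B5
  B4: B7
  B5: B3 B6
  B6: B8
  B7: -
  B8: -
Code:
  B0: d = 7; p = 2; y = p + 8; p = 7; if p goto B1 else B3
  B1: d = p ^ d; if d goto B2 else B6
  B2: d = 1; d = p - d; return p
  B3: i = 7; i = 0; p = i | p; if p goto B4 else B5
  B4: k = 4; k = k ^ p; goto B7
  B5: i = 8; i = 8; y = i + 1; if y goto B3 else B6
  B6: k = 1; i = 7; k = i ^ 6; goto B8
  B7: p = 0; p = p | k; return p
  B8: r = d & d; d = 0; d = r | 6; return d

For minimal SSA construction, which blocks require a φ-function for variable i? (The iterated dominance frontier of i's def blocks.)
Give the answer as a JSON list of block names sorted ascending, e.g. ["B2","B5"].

idom tree: B1←B0 B2←B1 B3←B0 B4←B3 B5←B3 B6←B0 B7←B4 B8←B6
Dom at joins:
  B3: preds {B0,B5}: {B0} ∩ {B0,B3,B5} = {B0}; idom=B0
  B6: preds {B1,B5}: {B0,B1} ∩ {B0,B3,B5} = {B0}; idom=B0

Frontier:
  B3←B0: walk · to B0
  B3←B5: walk B5→B3 to B0
  B6←B1: walk B1 to B0
  B6←B5: walk B5→B3 to B0
  B0: DF=∅
  B1: DF={B6}
  B2: DF=∅
  B3: DF={B3,B6}
  B4: DF=∅
  B5: DF={B3,B6}
  B6: DF=∅
  B7: DF=∅
  B8: DF=∅

φ for i: defs {B3,B5,B6}
  DF⁺ = {B3,B6}

Answer: ["B3", "B6"]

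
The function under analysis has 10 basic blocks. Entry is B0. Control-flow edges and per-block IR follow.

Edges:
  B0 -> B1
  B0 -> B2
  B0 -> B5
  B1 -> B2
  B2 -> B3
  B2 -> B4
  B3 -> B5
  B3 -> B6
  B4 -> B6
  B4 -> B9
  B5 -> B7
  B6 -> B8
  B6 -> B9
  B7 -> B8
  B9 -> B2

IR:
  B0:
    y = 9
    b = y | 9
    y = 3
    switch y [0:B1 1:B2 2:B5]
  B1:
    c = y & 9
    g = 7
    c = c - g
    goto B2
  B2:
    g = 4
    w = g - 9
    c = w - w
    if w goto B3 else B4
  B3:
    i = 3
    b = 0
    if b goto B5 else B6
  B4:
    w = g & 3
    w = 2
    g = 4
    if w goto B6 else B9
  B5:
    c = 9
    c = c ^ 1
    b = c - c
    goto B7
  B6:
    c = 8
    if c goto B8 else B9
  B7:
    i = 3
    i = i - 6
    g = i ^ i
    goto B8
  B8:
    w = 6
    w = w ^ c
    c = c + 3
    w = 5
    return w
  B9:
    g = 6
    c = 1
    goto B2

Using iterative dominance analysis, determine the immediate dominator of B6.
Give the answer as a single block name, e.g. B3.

idom tree: B1←B0 B2←B0 B3←B2 B4←B2 B5←B0 B6←B2 B7←B5 B8←B0 B9←B2
Dom at joins:
  B2: preds {B0,B1,B9}: {B0} ∩ {B0,B1} ∩ {B0,B2,B9} = {B0}; idom=B0
  B5: preds {B0,B3}: {B0} ∩ {B0,B2,B3} = {B0}; idom=B0
  B6: preds {B3,B4}: {B0,B2,B3} ∩ {B0,B2,B4} = {B0,B2}; idom=B2
  B8: preds {B6,B7}: {B0,B2,B6} ∩ {B0,B5,B7} = {B0}; idom=B0
  B9: preds {B4,B6}: {B0,B2,B4} ∩ {B0,B2,B6} = {B0,B2}; idom=B2

idom(B6) = B2

Answer: B2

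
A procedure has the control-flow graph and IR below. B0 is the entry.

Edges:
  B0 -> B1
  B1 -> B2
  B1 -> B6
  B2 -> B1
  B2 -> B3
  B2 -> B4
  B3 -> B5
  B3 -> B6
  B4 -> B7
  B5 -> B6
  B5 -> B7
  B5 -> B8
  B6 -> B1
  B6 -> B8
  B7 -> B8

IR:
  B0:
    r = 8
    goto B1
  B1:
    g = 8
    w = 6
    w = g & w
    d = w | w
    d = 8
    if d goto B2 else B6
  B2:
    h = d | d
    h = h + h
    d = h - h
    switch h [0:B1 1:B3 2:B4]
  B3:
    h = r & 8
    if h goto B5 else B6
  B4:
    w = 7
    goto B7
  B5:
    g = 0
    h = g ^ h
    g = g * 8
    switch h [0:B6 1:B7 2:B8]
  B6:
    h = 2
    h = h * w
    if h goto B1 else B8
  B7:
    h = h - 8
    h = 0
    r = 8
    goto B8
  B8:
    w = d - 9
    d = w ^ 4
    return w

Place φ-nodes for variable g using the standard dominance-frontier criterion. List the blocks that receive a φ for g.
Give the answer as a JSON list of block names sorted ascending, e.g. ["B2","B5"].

Answer: ["B1", "B6", "B7", "B8"]

Working:
idom tree: B1←B0 B2←B1 B3←B2 B4←B2 B5←B3 B6←B1 B7←B2 B8←B1
Dom at joins:
  B1: preds {B0,B2,B6}: {B0} ∩ {B0,B1,B2} ∩ {B0,B1,B6} = {B0}; idom=B0
  B6: preds {B1,B3,B5}: {B0,B1} ∩ {B0,B1,B2,B3} ∩ {B0,B1,B2,B3,B5} = {B0,B1}; idom=B1
  B7: preds {B4,B5}: {B0,B1,B2,B4} ∩ {B0,B1,B2,B3,B5} = {B0,B1,B2}; idom=B2
  B8: preds {B5,B6,B7}: {B0,B1,B2,B3,B5} ∩ {B0,B1,B6} ∩ {B0,B1,B2,B7} = {B0,B1}; idom=B1

Frontier:
  join B1 pred B0: · stop@B0
  join B1 pred B2: B2→B1 stop@B0
  join B1 pred B6: B6→B1 stop@B0
  join B6 pred B1: · stop@B1
  join B6 pred B3: B3→B2 stop@B1
  join B6 pred B5: B5→B3→B2 stop@B1
  join B7 pred B4: B4 stop@B2
  join B7 pred B5: B5→B3 stop@B2
  join B8 pred B5: B5→B3→B2 stop@B1
  join B8 pred B6: B6 stop@B1
  join B8 pred B7: B7→B2 stop@B1
  DF(B0)=∅
  DF(B1)={B1}
  DF(B2)={B1,B6,B8}
  DF(B3)={B6,B7,B8}
  DF(B4)={B7}
  DF(B5)={B6,B7,B8}
  DF(B6)={B1,B8}
  DF(B7)={B8}
  DF(B8)=∅

φ for g: defs {B1,B5}
  DF⁺ = {B1,B6,B7,B8}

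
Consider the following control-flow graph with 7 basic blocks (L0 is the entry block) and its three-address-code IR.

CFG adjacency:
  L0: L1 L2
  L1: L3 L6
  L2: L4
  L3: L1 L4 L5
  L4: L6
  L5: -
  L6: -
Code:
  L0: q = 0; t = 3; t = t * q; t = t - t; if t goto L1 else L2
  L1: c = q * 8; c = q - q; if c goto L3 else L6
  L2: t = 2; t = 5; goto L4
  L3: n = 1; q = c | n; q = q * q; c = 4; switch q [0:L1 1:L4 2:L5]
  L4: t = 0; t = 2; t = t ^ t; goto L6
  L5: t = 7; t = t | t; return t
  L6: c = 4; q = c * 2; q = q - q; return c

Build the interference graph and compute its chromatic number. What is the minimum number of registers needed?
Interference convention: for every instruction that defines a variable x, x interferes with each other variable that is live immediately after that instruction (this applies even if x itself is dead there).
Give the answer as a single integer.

Answer: 2

Analysis:
Per-block:
  L0: def={q,t} ue=∅
  L1: def={c} ue={q}
  L2: def={t} ue=∅
  L3: def={c,n,q} ue={c}
  L4: def={t} ue=∅
  L5: def={t} ue=∅
  L6: def={c,q} ue=∅

Live sets:
  L0 li=∅ lo={q}
  L1 li={q} lo={c}
  L2 li=∅ lo=∅
  L3 li={c} lo={q}
  L4 li=∅ lo=∅
  L5 li=∅ lo=∅
  L6 li=∅ lo=∅

Interference:
  c↔{n,q}
  n↔{c}
  q↔{c,t}
  t↔{q}

Chromatic number:
  clique {c,n} ⇒ need ≥ 2
  2-colouring: R0={c,t}  R1={n,q}
  χ = 2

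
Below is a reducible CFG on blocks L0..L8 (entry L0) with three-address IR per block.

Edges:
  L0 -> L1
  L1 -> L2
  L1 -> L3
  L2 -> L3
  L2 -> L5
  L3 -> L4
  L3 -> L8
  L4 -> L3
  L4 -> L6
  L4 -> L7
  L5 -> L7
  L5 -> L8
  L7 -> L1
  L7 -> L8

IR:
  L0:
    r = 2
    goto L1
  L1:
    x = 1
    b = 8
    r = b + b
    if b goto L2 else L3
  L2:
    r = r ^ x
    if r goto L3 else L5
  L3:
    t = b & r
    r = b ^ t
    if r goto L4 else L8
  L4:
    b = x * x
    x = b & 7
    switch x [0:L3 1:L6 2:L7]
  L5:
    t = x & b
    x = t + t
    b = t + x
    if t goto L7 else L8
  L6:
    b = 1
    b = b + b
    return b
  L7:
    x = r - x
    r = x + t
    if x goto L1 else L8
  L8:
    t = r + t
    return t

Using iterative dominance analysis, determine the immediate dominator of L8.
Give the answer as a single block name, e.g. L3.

Answer: L1

Analysis:
idom tree: L1←L0 L2←L1 L3←L1 L4←L3 L5←L2 L6←L4 L7←L1 L8←L1
Join-block Dom:
  L1: preds {L0,L7}: {L0} ∩ {L0,L1,L7} = {L0}; idom=L0
  L3: preds {L1,L2,L4}: {L0,L1} ∩ {L0,L1,L2} ∩ {L0,L1,L3,L4} = {L0,L1}; idom=L1
  L7: preds {L4,L5}: {L0,L1,L3,L4} ∩ {L0,L1,L2,L5} = {L0,L1}; idom=L1
  L8: preds {L3,L5,L7}: {L0,L1,L3} ∩ {L0,L1,L2,L5} ∩ {L0,L1,L7} = {L0,L1}; idom=L1

idom(L8) = L1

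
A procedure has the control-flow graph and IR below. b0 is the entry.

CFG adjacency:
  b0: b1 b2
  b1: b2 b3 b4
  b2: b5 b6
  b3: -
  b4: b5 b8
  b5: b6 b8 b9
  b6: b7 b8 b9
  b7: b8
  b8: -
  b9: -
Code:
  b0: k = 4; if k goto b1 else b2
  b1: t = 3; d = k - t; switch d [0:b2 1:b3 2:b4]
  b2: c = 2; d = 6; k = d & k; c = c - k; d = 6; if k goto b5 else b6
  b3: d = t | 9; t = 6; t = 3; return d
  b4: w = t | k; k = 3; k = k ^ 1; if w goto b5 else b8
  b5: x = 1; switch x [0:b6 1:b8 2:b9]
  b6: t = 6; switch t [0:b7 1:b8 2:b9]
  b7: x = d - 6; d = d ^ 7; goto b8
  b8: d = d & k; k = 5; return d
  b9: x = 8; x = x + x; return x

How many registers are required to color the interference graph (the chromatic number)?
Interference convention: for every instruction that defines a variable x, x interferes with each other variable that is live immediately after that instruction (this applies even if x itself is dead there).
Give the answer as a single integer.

Answer: 3

Derivation:
Block summaries:
  b0: def={k} ue=∅
  b1: def={d,t} ue={k}
  b2: def={c,d,k} ue={k}
  b3: def={d,t} ue={t}
  b4: def={k,w} ue={k,t}
  b5: def={x} ue=∅
  b6: def={t} ue=∅
  b7: def={d,x} ue={d}
  b8: def={d,k} ue={d,k}
  b9: def={x} ue=∅

Live sets:
  b0 li=∅ lo={k}
  b1 li={k} lo={d,k,t}
  b2 li={k} lo={d,k}
  b3 li={t} lo=∅
  b4 li={d,k,t} lo={d,k}
  b5 li={d,k} lo={d,k}
  b6 li={d,k} lo={d,k}
  b7 li={d,k} lo={d,k}
  b8 li={d,k} lo=∅
  b9 li=∅ lo=∅

Conflict graph:
  c: {d,k}
  d: {c,k,t,w,x}
  k: {c,d,t,w,x}
  t: {d,k}
  w: {d,k}
  x: {d,k}

Registers:
  {c,d,k} pairwise interfere (3-clique) ⇒ χ ≥ 3
  assign c→c2 d→c0 k→c1 t→c2 w→c2 x→c2 — no edge inside a register ⇒ χ ≤ 3
  χ = 3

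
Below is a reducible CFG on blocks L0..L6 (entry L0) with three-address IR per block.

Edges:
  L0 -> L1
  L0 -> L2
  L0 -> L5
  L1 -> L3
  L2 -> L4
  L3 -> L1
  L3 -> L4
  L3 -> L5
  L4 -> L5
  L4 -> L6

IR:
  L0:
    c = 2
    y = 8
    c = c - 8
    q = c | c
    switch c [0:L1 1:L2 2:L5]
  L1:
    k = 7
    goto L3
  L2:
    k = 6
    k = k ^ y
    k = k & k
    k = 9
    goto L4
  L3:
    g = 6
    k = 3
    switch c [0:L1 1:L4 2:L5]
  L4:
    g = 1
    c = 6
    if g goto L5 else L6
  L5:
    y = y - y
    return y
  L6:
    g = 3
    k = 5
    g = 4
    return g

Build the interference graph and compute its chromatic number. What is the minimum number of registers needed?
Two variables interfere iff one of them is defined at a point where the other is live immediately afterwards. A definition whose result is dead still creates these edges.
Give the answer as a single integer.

Answer: 3

Working:
Per-block:
  L0: {c,q,y} / ∅
  L1: {k} / ∅
  L2: {k} / {y}
  L3: {g,k} / {c}
  L4: {c,g} / ∅
  L5: {y} / {y}
  L6: {g,k} / ∅

Backward fixpoint:
  L0 li=∅ lo={c,y}
  L1 li={c,y} lo={c,y}
  L2 li={y} lo={y}
  L3 li={c,y} lo={c,y}
  L4 li={y} lo={y}
  L5 li={y} lo=∅
  L6 li=∅ lo=∅

Conflict graph:
  c: {g,k,q,y}
  g: {c,y}
  k: {c,y}
  q: {c,y}
  y: {c,g,k,q}

Chromatic number:
  clique {c,g,y} ⇒ need ≥ 3
  assign c→r0 g→r2 k→r2 q→r2 y→r1 — no edge inside a register ⇒ χ ≤ 3
  χ = 3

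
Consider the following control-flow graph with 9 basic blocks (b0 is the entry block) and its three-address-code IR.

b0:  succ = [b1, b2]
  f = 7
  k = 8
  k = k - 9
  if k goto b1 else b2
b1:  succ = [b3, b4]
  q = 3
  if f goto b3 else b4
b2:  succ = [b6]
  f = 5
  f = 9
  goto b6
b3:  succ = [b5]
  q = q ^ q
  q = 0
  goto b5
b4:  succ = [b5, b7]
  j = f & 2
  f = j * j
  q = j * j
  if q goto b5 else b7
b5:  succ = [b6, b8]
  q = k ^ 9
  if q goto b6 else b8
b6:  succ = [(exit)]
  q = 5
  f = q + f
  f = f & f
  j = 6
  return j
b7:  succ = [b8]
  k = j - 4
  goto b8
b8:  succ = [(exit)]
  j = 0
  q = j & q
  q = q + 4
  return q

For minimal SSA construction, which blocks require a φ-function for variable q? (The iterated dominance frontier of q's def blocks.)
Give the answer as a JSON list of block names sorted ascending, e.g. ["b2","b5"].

Answer: ["b5", "b6", "b8"]

Derivation:
idom tree: b1←b0 b2←b0 b3←b1 b4←b1 b5←b1 b6←b0 b7←b4 b8←b1
Dom∩ at merges:
  b5: preds {b3,b4}: {b0,b1,b3} ∩ {b0,b1,b4} = {b0,b1}; idom=b1
  b6: preds {b2,b5}: {b0,b2} ∩ {b0,b1,b5} = {b0}; idom=b0
  b8: preds {b5,b7}: {b0,b1,b5} ∩ {b0,b1,b4,b7} = {b0,b1}; idom=b1

DF walk-up:
  join b5 pred b3: b3 stop@b1
  join b5 pred b4: b4 stop@b1
  join b6 pred b2: b2 stop@b0
  join b6 pred b5: b5→b1 stop@b0
  join b8 pred b5: b5 stop@b1
  join b8 pred b7: b7→b4 stop@b1
  b0 → ∅
  b1 → {b6}
  b2 → {b6}
  b3 → {b5}
  b4 → {b5,b8}
  b5 → {b6,b8}
  b6 → ∅
  b7 → {b8}
  b8 → ∅

φ for q: defs {b1,b3,b4,b5,b6,b8}
  DF⁺ = {b5,b6,b8}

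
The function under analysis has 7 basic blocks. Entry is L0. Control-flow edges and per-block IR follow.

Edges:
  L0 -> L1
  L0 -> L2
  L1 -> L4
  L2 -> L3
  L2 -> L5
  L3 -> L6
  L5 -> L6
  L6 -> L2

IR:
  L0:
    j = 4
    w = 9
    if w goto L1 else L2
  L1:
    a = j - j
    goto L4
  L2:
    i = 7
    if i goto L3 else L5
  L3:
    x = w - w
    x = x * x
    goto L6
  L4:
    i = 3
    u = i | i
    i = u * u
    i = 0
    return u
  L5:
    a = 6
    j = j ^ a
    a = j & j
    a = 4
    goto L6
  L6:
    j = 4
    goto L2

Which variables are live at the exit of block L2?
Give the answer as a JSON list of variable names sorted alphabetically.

Block summaries:
  L0 def {j,w} use ∅
  L1 def {a} use {j}
  L2 def {i} use ∅
  L3 def {x} use {w}
  L4 def {i,u} use ∅
  L5 def {a,j} use {j}
  L6 def {j} use ∅

Live sets:
  L0 li=∅ lo={j,w}
  L1 li={j} lo=∅
  L2 li={j,w} lo={j,w}
  L3 li={w} lo={w}
  L4 li=∅ lo=∅
  L5 li={j,w} lo={w}
  L6 li={w} lo={j,w}

live-out(L2) = ["j", "w"]

Answer: ["j", "w"]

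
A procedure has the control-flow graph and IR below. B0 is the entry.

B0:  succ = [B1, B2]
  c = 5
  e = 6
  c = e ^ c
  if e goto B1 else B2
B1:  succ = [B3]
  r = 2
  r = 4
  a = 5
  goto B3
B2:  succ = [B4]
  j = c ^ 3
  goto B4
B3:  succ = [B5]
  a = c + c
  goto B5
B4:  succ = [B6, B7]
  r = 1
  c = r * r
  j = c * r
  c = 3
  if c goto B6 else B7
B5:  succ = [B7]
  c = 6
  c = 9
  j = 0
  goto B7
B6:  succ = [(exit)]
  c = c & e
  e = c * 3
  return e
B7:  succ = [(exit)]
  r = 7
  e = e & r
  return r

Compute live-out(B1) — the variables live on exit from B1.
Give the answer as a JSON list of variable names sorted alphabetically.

Block summaries:
  B0 def {c,e} use ∅
  B1 def {a,r} use ∅
  B2 def {j} use {c}
  B3 def {a} use {c}
  B4 def {c,j,r} use ∅
  B5 def {c,j} use ∅
  B6 def {c,e} use {c,e}
  B7 def {e,r} use {e}

Liveness:
  B0 li=∅ lo={c,e}
  B1 li={c,e} lo={c,e}
  B2 li={c,e} lo={e}
  B3 li={c,e} lo={e}
  B4 li={e} lo={c,e}
  B5 li={e} lo={e}
  B6 li={c,e} lo=∅
  B7 li={e} lo=∅

live-out(B1) = ["c", "e"]

Answer: ["c", "e"]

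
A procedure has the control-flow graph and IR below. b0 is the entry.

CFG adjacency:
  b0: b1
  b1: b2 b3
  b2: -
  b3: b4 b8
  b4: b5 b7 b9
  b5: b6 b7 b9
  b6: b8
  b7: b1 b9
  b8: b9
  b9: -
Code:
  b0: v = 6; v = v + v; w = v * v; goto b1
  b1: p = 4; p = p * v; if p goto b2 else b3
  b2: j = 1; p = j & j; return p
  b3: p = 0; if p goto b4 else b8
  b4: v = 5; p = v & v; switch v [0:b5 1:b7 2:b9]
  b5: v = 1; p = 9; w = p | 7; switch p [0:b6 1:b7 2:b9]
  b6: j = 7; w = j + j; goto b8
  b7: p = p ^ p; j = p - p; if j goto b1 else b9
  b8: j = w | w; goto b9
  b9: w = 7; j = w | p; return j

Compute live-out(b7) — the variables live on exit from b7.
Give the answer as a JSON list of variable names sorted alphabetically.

Answer: ["p", "v", "w"]

Derivation:
def/use:
  b0: {v,w} / ∅
  b1: {p} / {v}
  b2: {j,p} / ∅
  b3: {p} / ∅
  b4: {p,v} / ∅
  b5: {p,v,w} / ∅
  b6: {j,w} / ∅
  b7: {j,p} / {p}
  b8: {j} / {w}
  b9: {j,w} / {p}

Live sets:
  b0 li=∅ lo={v,w}
  b1 li={v,w} lo={w}
  b2 li=∅ lo=∅
  b3 li={w} lo={p,w}
  b4 li={w} lo={p,v,w}
  b5 li=∅ lo={p,v,w}
  b6 li={p} lo={p,w}
  b7 li={p,v,w} lo={p,v,w}
  b8 li={p,w} lo={p}
  b9 li={p} lo=∅

live-out(b7) = ["p", "v", "w"]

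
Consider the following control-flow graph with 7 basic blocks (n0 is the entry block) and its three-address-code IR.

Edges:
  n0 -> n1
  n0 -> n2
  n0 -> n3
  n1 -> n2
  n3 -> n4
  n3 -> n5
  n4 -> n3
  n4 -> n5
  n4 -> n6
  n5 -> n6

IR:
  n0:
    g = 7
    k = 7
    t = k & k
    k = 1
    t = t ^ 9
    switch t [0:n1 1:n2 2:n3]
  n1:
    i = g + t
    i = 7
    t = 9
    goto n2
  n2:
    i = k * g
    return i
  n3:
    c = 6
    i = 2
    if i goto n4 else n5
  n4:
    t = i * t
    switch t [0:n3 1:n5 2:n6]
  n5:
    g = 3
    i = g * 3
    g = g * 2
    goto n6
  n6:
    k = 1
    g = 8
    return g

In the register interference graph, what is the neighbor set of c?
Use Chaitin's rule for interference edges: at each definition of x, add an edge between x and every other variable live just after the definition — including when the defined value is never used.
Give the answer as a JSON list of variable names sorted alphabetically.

def/use:
  n0 def {g,k,t} use ∅
  n1 def {i,t} use {g,t}
  n2 def {i} use {g,k}
  n3 def {c,i} use ∅
  n4 def {t} use {i,t}
  n5 def {g,i} use ∅
  n6 def {g,k} use ∅

Liveness:
  n0: in=∅ out={g,k,t}
  n1: in={g,k,t} out={g,k}
  n2: in={g,k} out=∅
  n3: in={t} out={i,t}
  n4: in={i,t} out={t}
  n5: in=∅ out=∅
  n6: in=∅ out=∅

Interfere edges:
  c — {t}
  g — {i,k,t}
  i — {g,k,t}
  k — {g,i,t}
  t — {c,g,i,k}

N(c) = ["t"]

Answer: ["t"]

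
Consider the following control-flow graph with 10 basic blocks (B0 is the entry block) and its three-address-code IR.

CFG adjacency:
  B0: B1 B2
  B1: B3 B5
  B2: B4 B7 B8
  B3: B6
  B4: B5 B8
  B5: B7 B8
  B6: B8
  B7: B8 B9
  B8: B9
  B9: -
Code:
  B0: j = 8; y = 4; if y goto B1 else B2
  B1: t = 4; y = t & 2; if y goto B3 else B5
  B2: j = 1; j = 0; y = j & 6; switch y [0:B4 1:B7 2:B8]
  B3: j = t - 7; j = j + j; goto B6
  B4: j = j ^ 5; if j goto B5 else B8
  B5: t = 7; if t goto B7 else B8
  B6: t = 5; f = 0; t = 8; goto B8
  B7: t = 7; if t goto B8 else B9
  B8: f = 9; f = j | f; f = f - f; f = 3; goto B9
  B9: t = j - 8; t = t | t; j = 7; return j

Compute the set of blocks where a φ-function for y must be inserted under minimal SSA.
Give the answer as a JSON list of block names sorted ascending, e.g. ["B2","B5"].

idom tree: B1←B0 B2←B0 B3←B1 B4←B2 B5←B0 B6←B3 B7←B0 B8←B0 B9←B0
Dom at joins:
  B5: preds {B1,B4}: {B0,B1} ∩ {B0,B2,B4} = {B0}; idom=B0
  B7: preds {B2,B5}: {B0,B2} ∩ {B0,B5} = {B0}; idom=B0
  B8: preds {B2,B4,B5,B6,B7}: {B0,B2} ∩ {B0,B2,B4} ∩ {B0,B5} ∩ {B0,B1,B3,B6} ∩ {B0,B7} = {B0}; idom=B0
  B9: preds {B7,B8}: {B0,B7} ∩ {B0,B8} = {B0}; idom=B0

Frontier:
  join B5 pred B1: B1 stop@B0
  join B5 pred B4: B4→B2 stop@B0
  join B7 pred B2: B2 stop@B0
  join B7 pred B5: B5 stop@B0
  join B8 pred B2: B2 stop@B0
  join B8 pred B4: B4→B2 stop@B0
  join B8 pred B5: B5 stop@B0
  join B8 pred B6: B6→B3→B1 stop@B0
  join B8 pred B7: B7 stop@B0
  join B9 pred B7: B7 stop@B0
  join B9 pred B8: B8 stop@B0
  B0 → ∅
  B1 → {B5,B8}
  B2 → {B5,B7,B8}
  B3 → {B8}
  B4 → {B5,B8}
  B5 → {B7,B8}
  B6 → {B8}
  B7 → {B8,B9}
  B8 → {B9}
  B9 → ∅

φ for y: defs {B0,B1,B2}
  DF⁺ = {B5,B7,B8,B9}

Answer: ["B5", "B7", "B8", "B9"]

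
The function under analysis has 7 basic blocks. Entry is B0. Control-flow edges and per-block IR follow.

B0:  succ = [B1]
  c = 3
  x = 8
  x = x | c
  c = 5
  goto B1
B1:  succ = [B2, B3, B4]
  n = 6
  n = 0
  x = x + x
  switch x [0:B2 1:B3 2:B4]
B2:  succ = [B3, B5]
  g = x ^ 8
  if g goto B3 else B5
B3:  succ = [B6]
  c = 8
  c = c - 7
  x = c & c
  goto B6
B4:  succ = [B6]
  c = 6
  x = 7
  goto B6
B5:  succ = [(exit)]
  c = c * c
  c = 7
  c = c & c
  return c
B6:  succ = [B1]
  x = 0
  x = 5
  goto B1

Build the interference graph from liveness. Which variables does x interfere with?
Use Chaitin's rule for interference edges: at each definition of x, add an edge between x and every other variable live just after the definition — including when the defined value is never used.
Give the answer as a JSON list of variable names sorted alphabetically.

def/use:
  B0: {c,x} / ∅
  B1: {n,x} / {x}
  B2: {g} / {x}
  B3: {c,x} / ∅
  B4: {c,x} / ∅
  B5: {c} / {c}
  B6: {x} / ∅

Backward fixpoint:
  B0: in=∅ out={c,x}
  B1: in={c,x} out={c,x}
  B2: in={c,x} out={c}
  B3: in=∅ out={c}
  B4: in=∅ out={c}
  B5: in={c} out=∅
  B6: in={c} out={c,x}

Interfere edges:
  c↔{g,n,x}
  g↔{c}
  n↔{c,x}
  x↔{c,n}

N(x) = ["c", "n"]

Answer: ["c", "n"]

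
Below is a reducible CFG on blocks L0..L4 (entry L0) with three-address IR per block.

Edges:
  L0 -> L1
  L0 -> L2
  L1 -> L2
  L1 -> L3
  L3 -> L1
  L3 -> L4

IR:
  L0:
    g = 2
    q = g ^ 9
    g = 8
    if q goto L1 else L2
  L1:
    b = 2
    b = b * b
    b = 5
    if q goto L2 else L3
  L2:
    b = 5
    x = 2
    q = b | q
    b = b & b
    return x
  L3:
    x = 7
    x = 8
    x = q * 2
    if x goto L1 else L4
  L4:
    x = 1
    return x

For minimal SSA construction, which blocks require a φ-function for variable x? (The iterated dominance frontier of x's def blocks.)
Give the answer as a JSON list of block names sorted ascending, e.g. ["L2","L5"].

Answer: ["L1", "L2"]

Derivation:
idom tree: L1←L0 L2←L0 L3←L1 L4←L3
Dom∩ at merges:
  L1: preds {L0,L3}: {L0} ∩ {L0,L1,L3} = {L0}; idom=L0
  L2: preds {L0,L1}: {L0} ∩ {L0,L1} = {L0}; idom=L0

Frontier:
  join L1 pred L0: · stop@L0
  join L1 pred L3: L3→L1 stop@L0
  join L2 pred L0: · stop@L0
  join L2 pred L1: L1 stop@L0
  DF(L0)=∅
  DF(L1)={L1,L2}
  DF(L2)=∅
  DF(L3)={L1}
  DF(L4)=∅

φ for x: defs {L2,L3,L4}
  DF⁺ = {L1,L2}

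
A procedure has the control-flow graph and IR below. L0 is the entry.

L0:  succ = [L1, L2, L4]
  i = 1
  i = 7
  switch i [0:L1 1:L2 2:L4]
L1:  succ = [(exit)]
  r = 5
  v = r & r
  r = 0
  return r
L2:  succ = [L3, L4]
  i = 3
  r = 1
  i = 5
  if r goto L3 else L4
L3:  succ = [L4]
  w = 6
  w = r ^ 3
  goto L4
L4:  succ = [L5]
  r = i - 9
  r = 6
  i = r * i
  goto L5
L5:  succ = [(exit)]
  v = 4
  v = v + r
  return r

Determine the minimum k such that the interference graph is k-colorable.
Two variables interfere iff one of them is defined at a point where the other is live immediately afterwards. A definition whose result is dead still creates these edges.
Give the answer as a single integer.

Per-block:
  L0: def={i} ue=∅
  L1: def={r,v} ue=∅
  L2: def={i,r} ue=∅
  L3: def={w} ue={r}
  L4: def={i,r} ue={i}
  L5: def={v} ue={r}

Backward fixpoint:
  L0 li=∅ lo={i}
  L1 li=∅ lo=∅
  L2 li=∅ lo={i,r}
  L3 li={i,r} lo={i}
  L4 li={i} lo={r}
  L5 li={r} lo=∅

Conflict graph:
  i — {r,w}
  r — {i,v,w}
  v — {r}
  w — {i,r}

Registers:
  clique {i,r,w} ⇒ need ≥ 3
  3-colouring: r0={r}  r1={i,v}  r2={w}
  χ = 3

Answer: 3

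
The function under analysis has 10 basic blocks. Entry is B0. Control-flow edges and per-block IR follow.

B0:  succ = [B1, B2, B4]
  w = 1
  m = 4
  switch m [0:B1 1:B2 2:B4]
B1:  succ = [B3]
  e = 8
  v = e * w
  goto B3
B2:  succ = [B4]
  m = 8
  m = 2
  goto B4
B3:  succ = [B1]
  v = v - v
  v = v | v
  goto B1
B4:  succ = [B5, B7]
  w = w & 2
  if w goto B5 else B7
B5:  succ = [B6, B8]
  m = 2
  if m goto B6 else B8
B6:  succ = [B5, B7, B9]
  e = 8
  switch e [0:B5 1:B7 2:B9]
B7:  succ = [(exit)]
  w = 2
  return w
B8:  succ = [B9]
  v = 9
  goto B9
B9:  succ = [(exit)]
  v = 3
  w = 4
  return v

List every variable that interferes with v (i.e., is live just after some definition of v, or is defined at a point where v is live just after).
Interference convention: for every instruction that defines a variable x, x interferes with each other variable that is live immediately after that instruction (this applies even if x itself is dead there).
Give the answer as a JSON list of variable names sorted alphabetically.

Answer: ["w"]

Analysis:
def/use:
  B0 def {m,w} use ∅
  B1 def {e,v} use {w}
  B2 def {m} use ∅
  B3 def {v} use {v}
  B4 def {w} use {w}
  B5 def {m} use ∅
  B6 def {e} use ∅
  B7 def {w} use ∅
  B8 def {v} use ∅
  B9 def {v,w} use ∅

Liveness:
  B0: in=∅ out={w}
  B1: in={w} out={v,w}
  B2: in={w} out={w}
  B3: in={v,w} out={w}
  B4: in={w} out=∅
  B5: in=∅ out=∅
  B6: in=∅ out=∅
  B7: in=∅ out=∅
  B8: in=∅ out=∅
  B9: in=∅ out=∅

Interfere edges:
  e: {w}
  m: {w}
  v: {w}
  w: {e,m,v}

N(v) = ["w"]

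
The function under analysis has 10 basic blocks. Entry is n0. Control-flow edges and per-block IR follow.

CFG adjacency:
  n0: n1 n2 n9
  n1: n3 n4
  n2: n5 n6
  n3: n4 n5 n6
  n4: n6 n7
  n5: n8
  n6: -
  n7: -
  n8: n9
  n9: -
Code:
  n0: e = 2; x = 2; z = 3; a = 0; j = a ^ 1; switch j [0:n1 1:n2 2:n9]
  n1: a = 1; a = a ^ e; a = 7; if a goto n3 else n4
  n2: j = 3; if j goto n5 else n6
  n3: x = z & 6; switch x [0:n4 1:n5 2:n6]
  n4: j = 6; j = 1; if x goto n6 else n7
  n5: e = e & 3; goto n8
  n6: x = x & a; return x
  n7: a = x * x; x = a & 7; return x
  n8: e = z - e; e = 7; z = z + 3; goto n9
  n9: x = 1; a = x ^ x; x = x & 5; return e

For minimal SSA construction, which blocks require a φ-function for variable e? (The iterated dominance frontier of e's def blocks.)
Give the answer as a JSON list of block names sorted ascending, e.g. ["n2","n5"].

Answer: ["n9"]

Working:
idom tree: n1←n0 n2←n0 n3←n1 n4←n1 n5←n0 n6←n0 n7←n4 n8←n5 n9←n0
Join-block Dom:
  n4: preds {n1,n3}: {n0,n1} ∩ {n0,n1,n3} = {n0,n1}; idom=n1
  n5: preds {n2,n3}: {n0,n2} ∩ {n0,n1,n3} = {n0}; idom=n0
  n6: preds {n2,n3,n4}: {n0,n2} ∩ {n0,n1,n3} ∩ {n0,n1,n4} = {n0}; idom=n0
  n9: preds {n0,n8}: {n0} ∩ {n0,n5,n8} = {n0}; idom=n0

DF derivation:
  join n4 pred n1: · stop@n1
  join n4 pred n3: n3 stop@n1
  join n5 pred n2: n2 stop@n0
  join n5 pred n3: n3→n1 stop@n0
  join n6 pred n2: n2 stop@n0
  join n6 pred n3: n3→n1 stop@n0
  join n6 pred n4: n4→n1 stop@n0
  join n9 pred n0: · stop@n0
  join n9 pred n8: n8→n5 stop@n0
  n0: DF=∅
  n1: DF={n5,n6}
  n2: DF={n5,n6}
  n3: DF={n4,n5,n6}
  n4: DF={n6}
  n5: DF={n9}
  n6: DF=∅
  n7: DF=∅
  n8: DF={n9}
  n9: DF=∅

φ for e: defs {n0,n5,n8}
  DF⁺ = {n9}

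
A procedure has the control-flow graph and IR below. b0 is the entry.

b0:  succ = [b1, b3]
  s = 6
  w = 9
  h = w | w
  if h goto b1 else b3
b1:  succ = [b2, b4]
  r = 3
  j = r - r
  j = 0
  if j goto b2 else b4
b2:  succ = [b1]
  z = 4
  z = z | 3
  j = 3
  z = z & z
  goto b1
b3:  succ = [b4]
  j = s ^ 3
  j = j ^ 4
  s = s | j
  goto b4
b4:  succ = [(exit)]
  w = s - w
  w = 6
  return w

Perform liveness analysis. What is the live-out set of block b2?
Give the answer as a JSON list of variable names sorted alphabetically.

Answer: ["s", "w"]

Derivation:
def/use:
  b0: {h,s,w} / ∅
  b1: {j,r} / ∅
  b2: {j,z} / ∅
  b3: {j,s} / {s}
  b4: {w} / {s,w}

Backward fixpoint:
  b0 li=∅ lo={s,w}
  b1 li={s,w} lo={s,w}
  b2 li={s,w} lo={s,w}
  b3 li={s,w} lo={s,w}
  b4 li={s,w} lo=∅

live-out(b2) = ["s", "w"]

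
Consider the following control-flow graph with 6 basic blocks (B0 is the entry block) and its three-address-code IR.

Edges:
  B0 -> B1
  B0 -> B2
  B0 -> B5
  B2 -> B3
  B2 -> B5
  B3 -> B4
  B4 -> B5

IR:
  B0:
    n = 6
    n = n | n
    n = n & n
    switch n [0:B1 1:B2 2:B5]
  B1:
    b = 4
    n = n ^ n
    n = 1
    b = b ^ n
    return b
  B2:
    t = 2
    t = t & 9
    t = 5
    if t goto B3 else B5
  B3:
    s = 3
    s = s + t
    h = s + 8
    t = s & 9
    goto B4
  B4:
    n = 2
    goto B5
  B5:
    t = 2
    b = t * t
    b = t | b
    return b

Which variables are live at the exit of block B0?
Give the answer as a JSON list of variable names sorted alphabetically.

Block summaries:
  B0 def {n} use ∅
  B1 def {b,n} use {n}
  B2 def {t} use ∅
  B3 def {h,s,t} use {t}
  B4 def {n} use ∅
  B5 def {b,t} use ∅

Liveness:
  B0 li=∅ lo={n}
  B1 li={n} lo=∅
  B2 li=∅ lo={t}
  B3 li={t} lo=∅
  B4 li=∅ lo=∅
  B5 li=∅ lo=∅

live-out(B0) = ["n"]

Answer: ["n"]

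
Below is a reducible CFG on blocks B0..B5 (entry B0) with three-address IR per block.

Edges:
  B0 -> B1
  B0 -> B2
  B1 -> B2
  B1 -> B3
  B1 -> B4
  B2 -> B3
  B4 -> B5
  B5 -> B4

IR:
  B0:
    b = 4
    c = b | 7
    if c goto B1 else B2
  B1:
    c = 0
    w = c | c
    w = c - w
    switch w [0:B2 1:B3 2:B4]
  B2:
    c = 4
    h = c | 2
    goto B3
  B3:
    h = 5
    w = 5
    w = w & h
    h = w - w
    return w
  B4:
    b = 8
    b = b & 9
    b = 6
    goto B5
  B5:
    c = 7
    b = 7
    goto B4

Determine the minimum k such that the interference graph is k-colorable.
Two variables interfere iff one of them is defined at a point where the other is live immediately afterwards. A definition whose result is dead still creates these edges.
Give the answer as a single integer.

Answer: 2

Derivation:
Block summaries:
  B0 def {b,c} use ∅
  B1 def {c,w} use ∅
  B2 def {c,h} use ∅
  B3 def {h,w} use ∅
  B4 def {b} use ∅
  B5 def {b,c} use ∅

Live sets:
  live B0: ∅→∅
  live B1: ∅→∅
  live B2: ∅→∅
  live B3: ∅→∅
  live B4: ∅→∅
  live B5: ∅→∅

Interfere edges:
  b — ∅
  c — {w}
  h — {w}
  w — {c,h}

Colouring:
  lower bound: {c,w} mutually conflict ⇒ χ ≥ 2
  assign b→c0 c→c1 h→c1 w→c0 — no edge inside a register ⇒ χ ≤ 2
  χ = 2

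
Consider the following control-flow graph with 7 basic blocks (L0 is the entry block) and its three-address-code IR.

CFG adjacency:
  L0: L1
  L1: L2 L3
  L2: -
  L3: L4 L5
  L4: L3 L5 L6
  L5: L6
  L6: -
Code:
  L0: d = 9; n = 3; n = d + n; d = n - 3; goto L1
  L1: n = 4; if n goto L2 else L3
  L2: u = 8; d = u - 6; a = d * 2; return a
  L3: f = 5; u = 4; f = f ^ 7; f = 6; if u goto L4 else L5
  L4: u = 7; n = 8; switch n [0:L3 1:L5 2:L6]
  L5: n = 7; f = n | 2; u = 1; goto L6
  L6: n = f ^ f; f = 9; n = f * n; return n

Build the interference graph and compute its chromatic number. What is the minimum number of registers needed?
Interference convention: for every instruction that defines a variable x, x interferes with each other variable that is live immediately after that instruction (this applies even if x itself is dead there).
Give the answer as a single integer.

Per-block:
  L0: def={d,n} ue=∅
  L1: def={n} ue=∅
  L2: def={a,d,u} ue=∅
  L3: def={f,u} ue=∅
  L4: def={n,u} ue=∅
  L5: def={f,n,u} ue=∅
  L6: def={f,n} ue={f}

Backward fixpoint:
  L0: in=∅ out=∅
  L1: in=∅ out=∅
  L2: in=∅ out=∅
  L3: in=∅ out={f}
  L4: in={f} out={f}
  L5: in=∅ out={f}
  L6: in={f} out=∅

Conflict graph:
  a↔∅
  d↔{n}
  f↔{n,u}
  n↔{d,f}
  u↔{f}

Chromatic number:
  clique {d,n} ⇒ need ≥ 2
  2-colouring: c0={a,d,f}  c1={n,u}
  χ = 2

Answer: 2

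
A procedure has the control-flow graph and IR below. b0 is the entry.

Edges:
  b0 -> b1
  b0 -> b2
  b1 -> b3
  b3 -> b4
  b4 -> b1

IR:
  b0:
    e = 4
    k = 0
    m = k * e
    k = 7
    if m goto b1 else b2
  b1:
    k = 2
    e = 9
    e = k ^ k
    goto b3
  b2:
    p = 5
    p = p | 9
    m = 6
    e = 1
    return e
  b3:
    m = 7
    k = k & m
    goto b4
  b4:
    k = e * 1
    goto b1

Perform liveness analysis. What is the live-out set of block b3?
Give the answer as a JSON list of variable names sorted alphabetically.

def/use:
  b0 def {e,k,m} use ∅
  b1 def {e,k} use ∅
  b2 def {e,m,p} use ∅
  b3 def {k,m} use {k}
  b4 def {k} use {e}

Backward fixpoint:
  b0 li=∅ lo=∅
  b1 li=∅ lo={e,k}
  b2 li=∅ lo=∅
  b3 li={e,k} lo={e}
  b4 li={e} lo=∅

live-out(b3) = ["e"]

Answer: ["e"]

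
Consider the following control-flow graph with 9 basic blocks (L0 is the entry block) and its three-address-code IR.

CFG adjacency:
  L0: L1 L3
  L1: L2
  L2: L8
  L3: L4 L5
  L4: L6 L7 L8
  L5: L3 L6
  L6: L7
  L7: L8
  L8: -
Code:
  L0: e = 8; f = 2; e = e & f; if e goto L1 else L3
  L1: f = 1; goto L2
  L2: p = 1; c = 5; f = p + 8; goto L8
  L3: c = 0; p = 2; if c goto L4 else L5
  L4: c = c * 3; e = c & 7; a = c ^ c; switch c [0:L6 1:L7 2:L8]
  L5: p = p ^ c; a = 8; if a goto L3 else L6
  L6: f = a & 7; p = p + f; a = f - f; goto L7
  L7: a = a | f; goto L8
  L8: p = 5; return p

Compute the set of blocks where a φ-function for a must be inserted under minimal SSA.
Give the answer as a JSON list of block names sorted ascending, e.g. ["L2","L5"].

Answer: ["L3", "L6", "L7", "L8"]

Working:
idom tree: L1←L0 L2←L1 L3←L0 L4←L3 L5←L3 L6←L3 L7←L3 L8←L0
Dom∩ at merges:
  L3: preds {L0,L5}: {L0} ∩ {L0,L3,L5} = {L0}; idom=L0
  L6: preds {L4,L5}: {L0,L3,L4} ∩ {L0,L3,L5} = {L0,L3}; idom=L3
  L7: preds {L4,L6}: {L0,L3,L4} ∩ {L0,L3,L6} = {L0,L3}; idom=L3
  L8: preds {L2,L4,L7}: {L0,L1,L2} ∩ {L0,L3,L4} ∩ {L0,L3,L7} = {L0}; idom=L0

DF walk-up:
  join L3 pred L0: · stop@L0
  join L3 pred L5: L5→L3 stop@L0
  join L6 pred L4: L4 stop@L3
  join L6 pred L5: L5 stop@L3
  join L7 pred L4: L4 stop@L3
  join L7 pred L6: L6 stop@L3
  join L8 pred L2: L2→L1 stop@L0
  join L8 pred L4: L4→L3 stop@L0
  join L8 pred L7: L7→L3 stop@L0
  DF(L0)=∅
  DF(L1)={L8}
  DF(L2)={L8}
  DF(L3)={L3,L8}
  DF(L4)={L6,L7,L8}
  DF(L5)={L3,L6}
  DF(L6)={L7}
  DF(L7)={L8}
  DF(L8)=∅

φ for a: defs {L4,L5,L6,L7}
  DF⁺ = {L3,L6,L7,L8}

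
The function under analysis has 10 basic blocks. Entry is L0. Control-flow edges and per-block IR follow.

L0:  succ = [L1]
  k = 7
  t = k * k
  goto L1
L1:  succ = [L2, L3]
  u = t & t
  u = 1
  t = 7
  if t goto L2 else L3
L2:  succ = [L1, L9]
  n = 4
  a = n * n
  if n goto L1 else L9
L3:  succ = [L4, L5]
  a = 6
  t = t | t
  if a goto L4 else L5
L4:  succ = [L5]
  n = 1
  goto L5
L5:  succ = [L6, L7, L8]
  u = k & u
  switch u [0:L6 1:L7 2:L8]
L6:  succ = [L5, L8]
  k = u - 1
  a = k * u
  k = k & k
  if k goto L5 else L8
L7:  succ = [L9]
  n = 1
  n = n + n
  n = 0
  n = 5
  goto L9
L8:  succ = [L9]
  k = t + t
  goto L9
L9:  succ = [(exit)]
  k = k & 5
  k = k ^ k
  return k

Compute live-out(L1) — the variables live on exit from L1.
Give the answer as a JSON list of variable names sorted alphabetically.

Block summaries:
  L0: {k,t} / ∅
  L1: {t,u} / {t}
  L2: {a,n} / ∅
  L3: {a,t} / {t}
  L4: {n} / ∅
  L5: {u} / {k,u}
  L6: {a,k} / {u}
  L7: {n} / ∅
  L8: {k} / {t}
  L9: {k} / {k}

Live sets:
  live L0: ∅→{k,t}
  live L1: {k,t}→{k,t,u}
  live L2: {k,t}→{k,t}
  live L3: {k,t,u}→{k,t,u}
  live L4: {k,t,u}→{k,t,u}
  live L5: {k,t,u}→{k,t,u}
  live L6: {t,u}→{k,t,u}
  live L7: {k}→{k}
  live L8: {t}→{k}
  live L9: {k}→∅

live-out(L1) = ["k", "t", "u"]

Answer: ["k", "t", "u"]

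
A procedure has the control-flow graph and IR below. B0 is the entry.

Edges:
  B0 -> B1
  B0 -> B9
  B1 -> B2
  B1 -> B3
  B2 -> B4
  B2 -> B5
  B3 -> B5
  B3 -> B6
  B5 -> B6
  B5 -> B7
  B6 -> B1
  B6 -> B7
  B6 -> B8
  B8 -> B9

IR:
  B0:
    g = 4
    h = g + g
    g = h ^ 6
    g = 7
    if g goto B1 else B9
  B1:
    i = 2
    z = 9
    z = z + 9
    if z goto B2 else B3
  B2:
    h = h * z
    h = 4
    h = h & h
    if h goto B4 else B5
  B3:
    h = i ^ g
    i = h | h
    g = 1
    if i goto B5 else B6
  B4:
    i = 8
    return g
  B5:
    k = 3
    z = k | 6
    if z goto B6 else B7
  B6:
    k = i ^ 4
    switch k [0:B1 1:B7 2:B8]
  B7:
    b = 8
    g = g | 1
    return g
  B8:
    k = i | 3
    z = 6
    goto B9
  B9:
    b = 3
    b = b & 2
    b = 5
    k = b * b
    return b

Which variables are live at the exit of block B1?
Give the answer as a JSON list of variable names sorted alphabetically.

Block summaries:
  B0: {g,h} / ∅
  B1: {i,z} / ∅
  B2: {h} / {h,z}
  B3: {g,h,i} / {g,i}
  B4: {i} / {g}
  B5: {k,z} / ∅
  B6: {k} / {i}
  B7: {b,g} / {g}
  B8: {k,z} / {i}
  B9: {b,k} / ∅

Live sets:
  B0: in=∅ out={g,h}
  B1: in={g,h} out={g,h,i,z}
  B2: in={g,h,i,z} out={g,h,i}
  B3: in={g,i} out={g,h,i}
  B4: in={g} out=∅
  B5: in={g,h,i} out={g,h,i}
  B6: in={g,h,i} out={g,h,i}
  B7: in={g} out=∅
  B8: in={i} out=∅
  B9: in=∅ out=∅

live-out(B1) = ["g", "h", "i", "z"]

Answer: ["g", "h", "i", "z"]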